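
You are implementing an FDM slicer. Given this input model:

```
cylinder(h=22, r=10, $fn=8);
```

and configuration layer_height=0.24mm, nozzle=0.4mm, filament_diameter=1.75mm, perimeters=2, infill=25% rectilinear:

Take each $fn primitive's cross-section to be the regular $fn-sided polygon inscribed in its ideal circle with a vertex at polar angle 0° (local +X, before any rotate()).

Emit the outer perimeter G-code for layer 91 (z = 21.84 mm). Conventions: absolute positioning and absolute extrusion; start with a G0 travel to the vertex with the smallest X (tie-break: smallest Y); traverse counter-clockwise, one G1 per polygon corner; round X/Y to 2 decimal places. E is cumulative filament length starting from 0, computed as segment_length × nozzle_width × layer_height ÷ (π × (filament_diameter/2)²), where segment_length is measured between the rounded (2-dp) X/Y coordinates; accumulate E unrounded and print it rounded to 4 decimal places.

At z = 21.84 mm: the r=10 cylinder gives a regular 8-gon of circumradius 10 (constant along its height). The outline is a single polygon with 8 vertices. Extrusion per mm of travel: 0.4 × 0.24 / (π × 0.875²) = 0.039912. Accumulating E over each segment gives final E = 2.4436.

G0 X-10.00 Y0.00 Z21.84
G1 X-7.07 Y-7.07 E0.3055
G1 X0.00 Y-10.00 E0.6109
G1 X7.07 Y-7.07 E0.9164
G1 X10.00 Y0.00 E1.2218
G1 X7.07 Y7.07 E1.5273
G1 X0.00 Y10.00 E1.8327
G1 X-7.07 Y7.07 E2.1382
G1 X-10.00 Y0.00 E2.4436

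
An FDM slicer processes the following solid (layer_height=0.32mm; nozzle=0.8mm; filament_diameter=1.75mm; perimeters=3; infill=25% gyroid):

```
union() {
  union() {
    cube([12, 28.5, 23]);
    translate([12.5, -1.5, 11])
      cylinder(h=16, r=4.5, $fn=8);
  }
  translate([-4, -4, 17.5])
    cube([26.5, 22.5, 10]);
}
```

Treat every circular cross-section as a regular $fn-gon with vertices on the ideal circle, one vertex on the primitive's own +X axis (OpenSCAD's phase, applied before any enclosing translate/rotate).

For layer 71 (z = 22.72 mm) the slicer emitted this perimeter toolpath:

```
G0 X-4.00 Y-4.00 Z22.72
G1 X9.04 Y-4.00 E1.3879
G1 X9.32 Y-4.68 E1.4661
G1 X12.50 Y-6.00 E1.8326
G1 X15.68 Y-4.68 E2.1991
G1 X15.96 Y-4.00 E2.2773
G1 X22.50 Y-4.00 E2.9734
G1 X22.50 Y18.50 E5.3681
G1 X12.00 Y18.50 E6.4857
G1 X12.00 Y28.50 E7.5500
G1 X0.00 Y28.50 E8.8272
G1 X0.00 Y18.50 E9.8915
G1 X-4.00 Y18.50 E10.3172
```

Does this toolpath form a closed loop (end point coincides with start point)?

Start point (G0): (-4.00, -4.00). End point (last G1): the path does not return to the start — open.

no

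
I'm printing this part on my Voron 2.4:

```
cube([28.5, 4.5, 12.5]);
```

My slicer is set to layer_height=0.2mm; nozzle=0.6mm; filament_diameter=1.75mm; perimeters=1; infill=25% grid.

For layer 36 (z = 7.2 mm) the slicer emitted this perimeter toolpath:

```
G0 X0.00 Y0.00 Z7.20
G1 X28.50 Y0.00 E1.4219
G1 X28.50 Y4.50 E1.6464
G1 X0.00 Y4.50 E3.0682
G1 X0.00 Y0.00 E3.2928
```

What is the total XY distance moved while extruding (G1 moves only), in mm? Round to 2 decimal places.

Sum the Euclidean lengths of each G1 segment: total = 66.00 mm.

66.00 mm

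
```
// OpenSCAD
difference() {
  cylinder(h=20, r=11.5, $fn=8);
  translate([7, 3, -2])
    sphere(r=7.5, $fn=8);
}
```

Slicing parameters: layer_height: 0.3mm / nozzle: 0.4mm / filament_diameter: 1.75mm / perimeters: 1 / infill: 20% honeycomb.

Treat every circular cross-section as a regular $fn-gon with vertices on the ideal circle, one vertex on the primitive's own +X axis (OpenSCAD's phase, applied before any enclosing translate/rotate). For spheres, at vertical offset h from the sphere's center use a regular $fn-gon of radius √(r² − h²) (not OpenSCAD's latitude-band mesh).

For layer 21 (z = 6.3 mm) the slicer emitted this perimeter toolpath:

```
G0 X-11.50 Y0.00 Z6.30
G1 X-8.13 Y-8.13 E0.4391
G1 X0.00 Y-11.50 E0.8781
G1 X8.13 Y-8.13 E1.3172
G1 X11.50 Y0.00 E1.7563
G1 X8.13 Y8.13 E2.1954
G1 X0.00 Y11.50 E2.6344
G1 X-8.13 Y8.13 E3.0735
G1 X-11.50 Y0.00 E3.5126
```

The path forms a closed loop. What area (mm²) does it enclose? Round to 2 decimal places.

Apply the shoelace formula to the sequence of (X, Y) vertices; enclosed area = 373.98 mm².

373.98 mm²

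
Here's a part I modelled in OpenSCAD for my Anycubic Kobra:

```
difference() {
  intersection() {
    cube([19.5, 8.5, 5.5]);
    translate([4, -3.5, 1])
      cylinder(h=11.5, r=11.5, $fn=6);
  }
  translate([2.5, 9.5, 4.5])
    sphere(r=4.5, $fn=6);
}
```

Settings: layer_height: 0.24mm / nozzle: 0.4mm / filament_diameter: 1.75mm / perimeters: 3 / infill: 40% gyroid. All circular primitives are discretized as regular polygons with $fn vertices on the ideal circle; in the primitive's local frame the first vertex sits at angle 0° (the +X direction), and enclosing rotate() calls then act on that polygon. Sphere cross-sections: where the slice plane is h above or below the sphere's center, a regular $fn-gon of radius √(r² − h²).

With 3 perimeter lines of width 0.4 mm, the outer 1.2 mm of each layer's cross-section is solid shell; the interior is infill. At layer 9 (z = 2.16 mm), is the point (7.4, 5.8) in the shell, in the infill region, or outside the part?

At z = 2.16 mm: the cube (footprint 19.5×8.5) is included at this height; the r=11.5 cylinder at (4, -3.5) gives a regular 6-gon of circumradius 11.5 (constant along its height); Taking the intersection: the r=11.5 cylinder at (4, -3.5) partially overlaps the 19.5×8.5 cube; clipping to the common part keeps 75.02 mm² — 1 connected region; the r=4.5 sphere at (2.5, 9.5) contributes a regular 6-gon of circumradius √(4.5²−2.34²) = 3.844; Taking the first minus the rest: starting from that combined region, the r=4.5 sphere at (2.5, 9.5) partially overlaps it — only the 1.16 mm² overlap (of its 38.39 mm²) is removed, clipping the outline — 1 connected region. Overall, the cross-section is a single solid region. The nearest boundary edge runs (4.59, 6.46)→(9.75, 6.46); distance from the point to it = 0.66 mm. The point is inside the cross-section, 0.66 mm from the nearest boundary — within the 1.2 mm shell band (3 × 0.4).

shell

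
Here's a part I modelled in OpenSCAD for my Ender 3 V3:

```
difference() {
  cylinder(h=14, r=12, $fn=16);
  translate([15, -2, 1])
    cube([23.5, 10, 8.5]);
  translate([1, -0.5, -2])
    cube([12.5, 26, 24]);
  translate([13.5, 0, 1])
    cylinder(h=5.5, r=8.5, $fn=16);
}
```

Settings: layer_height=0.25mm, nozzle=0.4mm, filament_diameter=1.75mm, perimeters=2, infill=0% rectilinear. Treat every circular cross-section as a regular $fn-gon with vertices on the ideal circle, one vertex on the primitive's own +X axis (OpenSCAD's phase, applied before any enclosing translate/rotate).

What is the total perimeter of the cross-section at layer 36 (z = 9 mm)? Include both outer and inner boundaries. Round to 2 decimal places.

79.90 mm

At z = 9 mm: the r=12 cylinder contributes a regular 16-gon of circumradius 12 (perimeter = 2·16·12.000·sin(180°/16) = 74.91 mm); the cube at (15, -2) (footprint 23.5×10) is included at this height (perimeter 67.00 mm); the cube at (1, -0.5) is present — its section is the full 12.5×26 rectangle (perimeter 77.00 mm); the cylinder at (13.5, 0) is absent (z outside [1, 6.5]); Taking the first minus the rest: starting from the r=12 cylinder, the 23.5×10 cube at (15, -2) misses the remaining region (no effect); the 12.5×26 cube at (1, -0.5) partially overlaps it — only the 103.79 mm² overlap (of its 325.00 mm²) is removed, clipping the outline — boundary = 79.90 mm. Overall, the cross-section is a single solid region. Total boundary length (outer) = 79.90 mm.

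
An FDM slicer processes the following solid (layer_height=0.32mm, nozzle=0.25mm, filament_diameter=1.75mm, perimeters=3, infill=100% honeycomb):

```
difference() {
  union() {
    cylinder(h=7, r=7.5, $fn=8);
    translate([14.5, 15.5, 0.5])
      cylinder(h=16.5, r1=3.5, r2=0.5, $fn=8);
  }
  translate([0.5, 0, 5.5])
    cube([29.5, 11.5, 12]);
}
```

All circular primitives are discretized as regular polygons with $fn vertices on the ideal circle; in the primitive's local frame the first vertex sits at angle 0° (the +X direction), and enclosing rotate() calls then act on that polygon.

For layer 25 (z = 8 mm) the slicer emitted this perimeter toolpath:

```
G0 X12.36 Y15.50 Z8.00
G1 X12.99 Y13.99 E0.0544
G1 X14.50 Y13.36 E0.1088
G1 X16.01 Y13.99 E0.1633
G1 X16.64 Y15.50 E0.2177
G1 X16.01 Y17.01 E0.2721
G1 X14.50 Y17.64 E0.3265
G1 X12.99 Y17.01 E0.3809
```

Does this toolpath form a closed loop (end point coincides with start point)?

Start point (G0): (12.36, 15.50). End point (last G1): the path does not return to the start — open.

no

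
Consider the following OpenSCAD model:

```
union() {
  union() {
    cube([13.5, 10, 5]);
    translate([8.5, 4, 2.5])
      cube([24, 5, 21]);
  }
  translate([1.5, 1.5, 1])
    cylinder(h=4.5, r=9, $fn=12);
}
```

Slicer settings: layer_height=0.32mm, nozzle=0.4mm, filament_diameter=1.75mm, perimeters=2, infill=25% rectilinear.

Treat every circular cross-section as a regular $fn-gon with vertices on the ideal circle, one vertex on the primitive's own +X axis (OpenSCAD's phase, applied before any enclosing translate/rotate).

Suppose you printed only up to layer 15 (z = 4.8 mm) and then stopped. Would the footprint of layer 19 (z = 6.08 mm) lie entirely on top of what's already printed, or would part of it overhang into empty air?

Compare the two slices. At z = 4.8: the cube (footprint 13.5×10) is included at this height (area 135.00 mm²); the cube at (8.5, 4) is present — its section is the full 24×5 rectangle (area 120.00 mm²); Merging all regions: the regions partially overlap — summed areas 255.00 mm² minus the doubly-counted overlap 25.00 mm² gives 230.00 mm² — area = 230.00 mm²; the r=9 cylinder at (1.5, 1.5) gives a regular 12-gon of circumradius 9 (constant along its height) (area = (12/2)·9.000²·sin(360°/12) = 243.00 mm²); Merging all regions: the regions partially overlap — summed areas 473.00 mm² minus the doubly-counted overlap 88.48 mm² gives 384.52 mm² — area = 384.52 mm². At z = 6.08: the cube is absent (z outside [0, 5]); the cube at (8.5, 4) is present — its section is the full 24×5 rectangle (area 120.00 mm²); Taking the union: only the 24×5 cube at (8.5, 4) is present, so the union is just that shape — area = 120.00 mm²; the cylinder at (1.5, 1.5) is absent (z outside [1, 5.5]); Merging all regions: only the result so far is present, so the union is just that shape — area = 120.00 mm². Checking containment: the cross-section at z = 6.08 is a subset of the cross-section at z = 4.8.

entirely on top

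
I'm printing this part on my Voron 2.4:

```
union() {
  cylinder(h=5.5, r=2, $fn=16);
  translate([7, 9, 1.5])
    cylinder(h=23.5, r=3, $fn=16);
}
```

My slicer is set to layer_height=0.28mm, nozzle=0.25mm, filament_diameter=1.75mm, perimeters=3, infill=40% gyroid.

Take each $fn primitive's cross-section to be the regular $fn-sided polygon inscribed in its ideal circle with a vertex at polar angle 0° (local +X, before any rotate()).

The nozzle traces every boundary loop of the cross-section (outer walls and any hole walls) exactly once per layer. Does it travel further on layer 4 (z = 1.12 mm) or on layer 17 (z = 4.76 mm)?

layer 17 (z = 4.76 mm)

Layer 4 (z = 1.12): the cylinder: section is a regular 16-gon, circumradius r=2 (perimeter = 2·16·2.000·sin(180°/16) = 12.49 mm); the cylinder at (7, 9) is absent (z outside [1.5, 25]); Taking the union: only the r=2 cylinder is present, so the union is just that shape — boundary = 12.49 mm. So its perimeter = 12.49 mm. Layer 17 (z = 4.76): the r=2 cylinder gives a regular 16-gon of circumradius 2 (constant along its height) (perimeter = 2·16·2.000·sin(180°/16) = 12.49 mm); the cylinder at (7, 9): section is a regular 16-gon, circumradius r=3 (perimeter = 2·16·3.000·sin(180°/16) = 18.73 mm); Taking the union: the 2 present regions are separate (no shared area or edge), so areas and boundary lengths simply add and each stays a separate island — boundary = 31.21 mm. So its perimeter = 31.21 mm. Layer 17 is larger (31.21 vs 12.49 mm).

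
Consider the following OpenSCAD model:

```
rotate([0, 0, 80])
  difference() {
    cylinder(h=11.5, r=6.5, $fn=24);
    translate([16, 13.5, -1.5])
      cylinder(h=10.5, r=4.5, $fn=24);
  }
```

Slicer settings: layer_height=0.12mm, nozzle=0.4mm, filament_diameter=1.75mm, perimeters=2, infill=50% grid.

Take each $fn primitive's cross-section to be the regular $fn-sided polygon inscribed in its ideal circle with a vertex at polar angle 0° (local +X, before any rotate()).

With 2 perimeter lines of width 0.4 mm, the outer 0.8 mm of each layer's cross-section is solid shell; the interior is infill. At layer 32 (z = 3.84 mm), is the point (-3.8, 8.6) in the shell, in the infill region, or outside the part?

outside

At z = 3.84 mm: the r=6.5 cylinder contributes a regular 24-gon of circumradius 6.5; the cylinder at (16, 13.5): section is a regular 24-gon, circumradius r=4.5; Taking the first minus the rest: starting from the r=6.5 cylinder, the r=4.5 cylinder at (16, 13.5) misses the remaining region (no effect) — 1 connected region; (rotated 80° about Z; rotation is an isometry so areas/perimeters/island counts are preserved). Overall, the cross-section is a single solid region. Undo the 80° rotation: the query point maps to (7.809, 5.236) in the un-rotated model frame. The nearest boundary edge runs (4.60, 4.60)→(5.63, 3.25); distance from the point to it = 2.94 mm. The point is not inside any of the regions above, so it lies outside the cross-section (2.94 mm from the nearest boundary).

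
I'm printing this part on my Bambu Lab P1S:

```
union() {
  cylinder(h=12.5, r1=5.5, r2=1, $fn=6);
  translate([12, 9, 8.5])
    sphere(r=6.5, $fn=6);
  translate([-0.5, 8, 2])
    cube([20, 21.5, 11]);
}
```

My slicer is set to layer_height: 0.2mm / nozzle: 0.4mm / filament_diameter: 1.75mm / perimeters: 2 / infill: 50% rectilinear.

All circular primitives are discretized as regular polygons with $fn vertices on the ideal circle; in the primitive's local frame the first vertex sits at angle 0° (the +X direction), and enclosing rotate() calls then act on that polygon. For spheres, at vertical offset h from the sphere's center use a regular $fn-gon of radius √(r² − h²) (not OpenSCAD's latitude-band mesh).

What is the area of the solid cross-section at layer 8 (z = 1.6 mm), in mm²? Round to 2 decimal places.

62.99 mm²

At z = 1.6 mm: the cone: at t=0.128 of its height the radius interpolates to r₁+(r₂−r₁)t = 4.924, giving a regular 6-gon of that circumradius (area = (6/2)·4.924²·sin(360°/6) = 62.99 mm²); the sphere at (12, 9) is absent (|z−center|=6.900 > r=6.5); the cube at (-0.5, 8) does not reach this height (z outside [2, 13]); Combining (union): only the cone is present, so the union is just that shape — area = 62.99 mm². Overall, the cross-section is a single solid region. Net area = 62.99 mm².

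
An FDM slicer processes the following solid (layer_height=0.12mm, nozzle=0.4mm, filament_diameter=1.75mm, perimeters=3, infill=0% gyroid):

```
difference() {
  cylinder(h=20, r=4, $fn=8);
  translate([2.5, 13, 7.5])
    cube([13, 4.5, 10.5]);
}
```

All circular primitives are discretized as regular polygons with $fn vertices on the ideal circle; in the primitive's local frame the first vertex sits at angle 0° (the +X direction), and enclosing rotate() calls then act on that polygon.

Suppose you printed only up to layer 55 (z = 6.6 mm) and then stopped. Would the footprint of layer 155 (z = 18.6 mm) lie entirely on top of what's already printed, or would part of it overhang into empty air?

Compare the two slices. At z = 6.6: the cylinder: section is a regular 8-gon, circumradius r=4 (area = (8/2)·4.000²·sin(360°/8) = 45.25 mm²); the cube at (2.5, 13) is absent (z outside [7.5, 18]); After the difference (first − rest): none of the subtracted shapes is present at this height, so the r=4 cylinder is unchanged — area = 45.25 mm². At z = 18.6: the cylinder: section is a regular 8-gon, circumradius r=4 (area = (8/2)·4.000²·sin(360°/8) = 45.25 mm²); the cube at (2.5, 13) does not reach this height (z outside [7.5, 18]); Taking the first minus the rest: none of the subtracted shapes is present at this height, so the r=4 cylinder is unchanged — area = 45.25 mm². Checking containment: the cross-section at z = 18.6 is a subset of the cross-section at z = 6.6.

entirely on top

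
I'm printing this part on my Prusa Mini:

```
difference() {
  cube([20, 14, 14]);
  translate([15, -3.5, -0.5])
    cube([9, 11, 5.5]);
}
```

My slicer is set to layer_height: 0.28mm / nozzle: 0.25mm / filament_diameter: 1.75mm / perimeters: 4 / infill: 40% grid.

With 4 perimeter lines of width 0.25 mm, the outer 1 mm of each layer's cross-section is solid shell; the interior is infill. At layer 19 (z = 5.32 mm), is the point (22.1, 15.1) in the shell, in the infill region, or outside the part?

At z = 5.32 mm: the 20×14 cube contributes its full rectangle; the cube at (15, -3.5) is absent (z outside [-0.5, 5]); Taking the first minus the rest: none of the subtracted shapes is present at this height, so the 20×14 cube is unchanged — 1 connected region. Overall, the cross-section is a single solid region. The nearest boundary edge runs (20.00, 0.00)→(20.00, 14.00); distance from the point to it = 2.37 mm. The point is not inside any of the regions above, so it lies outside the cross-section (2.37 mm from the nearest boundary).

outside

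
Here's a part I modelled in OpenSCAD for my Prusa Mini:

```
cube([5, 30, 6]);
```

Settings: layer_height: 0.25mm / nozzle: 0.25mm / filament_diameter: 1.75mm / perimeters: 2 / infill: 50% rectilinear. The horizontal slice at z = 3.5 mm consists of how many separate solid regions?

1

At z = 3.5 mm: the cube (footprint 5×30) is included at this height. The result has 1 disconnected region.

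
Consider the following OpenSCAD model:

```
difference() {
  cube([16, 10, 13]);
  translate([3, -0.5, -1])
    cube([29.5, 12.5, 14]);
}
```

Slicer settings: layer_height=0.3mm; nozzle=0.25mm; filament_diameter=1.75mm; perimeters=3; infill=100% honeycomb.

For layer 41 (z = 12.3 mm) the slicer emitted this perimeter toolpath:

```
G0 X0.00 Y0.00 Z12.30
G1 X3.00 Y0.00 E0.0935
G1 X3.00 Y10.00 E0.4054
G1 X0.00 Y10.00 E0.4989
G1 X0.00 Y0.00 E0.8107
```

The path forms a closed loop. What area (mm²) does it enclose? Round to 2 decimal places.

30.00 mm²

Apply the shoelace formula to the sequence of (X, Y) vertices; enclosed area = 30.00 mm².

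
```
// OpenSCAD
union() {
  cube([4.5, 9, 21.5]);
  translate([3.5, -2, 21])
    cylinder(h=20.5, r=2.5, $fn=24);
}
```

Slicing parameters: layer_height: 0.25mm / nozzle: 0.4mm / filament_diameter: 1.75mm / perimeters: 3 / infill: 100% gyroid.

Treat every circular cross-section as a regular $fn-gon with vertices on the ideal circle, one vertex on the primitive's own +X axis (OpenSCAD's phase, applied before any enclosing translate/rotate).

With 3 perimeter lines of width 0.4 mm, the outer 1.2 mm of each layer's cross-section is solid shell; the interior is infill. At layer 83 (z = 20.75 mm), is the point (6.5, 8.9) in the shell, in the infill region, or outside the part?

At z = 20.75 mm: the cube is present — its section is the full 4.5×9 rectangle; the cylinder at (3.5, -2) is not intersected at this z (z outside [21, 41.5]); Merging all regions: only the 4.5×9 cube is present, so the union is just that shape — 1 connected region. Overall, the cross-section is a single solid region. The nearest boundary edge runs (4.50, 0.00)→(4.50, 9.00); distance from the point to it = 2.00 mm. The point is not inside any of the regions above, so it lies outside the cross-section (2.00 mm from the nearest boundary).

outside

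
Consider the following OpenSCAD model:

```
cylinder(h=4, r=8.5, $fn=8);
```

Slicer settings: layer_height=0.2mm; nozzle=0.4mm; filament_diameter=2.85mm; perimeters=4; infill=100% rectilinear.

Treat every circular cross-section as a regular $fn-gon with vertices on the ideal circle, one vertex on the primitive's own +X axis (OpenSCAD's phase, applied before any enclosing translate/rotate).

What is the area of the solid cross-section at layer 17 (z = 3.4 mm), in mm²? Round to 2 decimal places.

At z = 3.4 mm: the r=8.5 cylinder contributes a regular 8-gon of circumradius 8.5 (area = (8/2)·8.500²·sin(360°/8) = 204.35 mm²). Overall, the cross-section is a single solid region. Net area = 204.35 mm².

204.35 mm²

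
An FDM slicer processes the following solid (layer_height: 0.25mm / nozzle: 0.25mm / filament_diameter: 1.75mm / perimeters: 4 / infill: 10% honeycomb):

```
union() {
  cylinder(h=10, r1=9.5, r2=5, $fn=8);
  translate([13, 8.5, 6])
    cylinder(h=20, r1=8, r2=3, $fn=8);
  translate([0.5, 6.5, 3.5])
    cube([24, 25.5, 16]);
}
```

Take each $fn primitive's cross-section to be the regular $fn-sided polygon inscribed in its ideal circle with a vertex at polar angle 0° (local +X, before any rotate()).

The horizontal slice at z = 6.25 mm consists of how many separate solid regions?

2

At z = 6.25 mm: the cone (r1=9.5→r2=5) has section circumradius 6.688 here — a regular 8-gon; the cone at (13, 8.5) contributes a regular 8-gon of circumradius 7.938 (interpolated between r1=8 and r2=3 at t=0.013); the cube at (0.5, 6.5) is present — its section is the full 24×25.5 rectangle; Combining (union): the regions partially overlap (shared area 119.19 mm²), so overlapping operands fuse into one piece — 2 connected regions. The result has 2 disconnected regions.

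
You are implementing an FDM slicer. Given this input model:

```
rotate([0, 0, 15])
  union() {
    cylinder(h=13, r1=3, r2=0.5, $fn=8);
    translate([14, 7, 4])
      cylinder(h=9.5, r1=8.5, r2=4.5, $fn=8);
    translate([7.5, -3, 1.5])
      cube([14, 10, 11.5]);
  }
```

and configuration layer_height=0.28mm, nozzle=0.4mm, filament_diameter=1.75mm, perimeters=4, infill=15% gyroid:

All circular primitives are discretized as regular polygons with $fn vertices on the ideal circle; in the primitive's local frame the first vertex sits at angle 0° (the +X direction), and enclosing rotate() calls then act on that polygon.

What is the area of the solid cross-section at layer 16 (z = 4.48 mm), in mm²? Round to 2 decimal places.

At z = 4.48 mm: the cone contributes a regular 8-gon of circumradius 2.138 (interpolated between r1=3 and r2=0.5 at t=0.345) (area = (8/2)·2.138²·sin(360°/8) = 12.93 mm²); the cone at (14, 7) (r1=8.5→r2=4.5) has section circumradius 8.298 here — a regular 8-gon (area = (8/2)·8.298²·sin(360°/8) = 194.75 mm²); the cube at (7.5, -3) (footprint 14×10) is included at this height (area 140.00 mm²); Merging all regions: the regions partially overlap — summed areas 347.69 mm² minus the doubly-counted overlap 92.71 mm² gives 254.98 mm² — area = 254.98 mm²; (rotated 15° about Z; rotation is an isometry so areas/perimeters/island counts are preserved). Overall, the cross-section has 2 separate islands. Net area = 254.98 mm².

254.98 mm²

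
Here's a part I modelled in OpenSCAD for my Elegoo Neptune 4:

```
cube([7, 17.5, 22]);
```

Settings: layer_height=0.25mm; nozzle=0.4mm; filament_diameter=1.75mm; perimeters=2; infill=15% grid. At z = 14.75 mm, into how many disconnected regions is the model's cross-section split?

1

At z = 14.75 mm: the cube (footprint 7×17.5) is included at this height. The result has 1 disconnected region.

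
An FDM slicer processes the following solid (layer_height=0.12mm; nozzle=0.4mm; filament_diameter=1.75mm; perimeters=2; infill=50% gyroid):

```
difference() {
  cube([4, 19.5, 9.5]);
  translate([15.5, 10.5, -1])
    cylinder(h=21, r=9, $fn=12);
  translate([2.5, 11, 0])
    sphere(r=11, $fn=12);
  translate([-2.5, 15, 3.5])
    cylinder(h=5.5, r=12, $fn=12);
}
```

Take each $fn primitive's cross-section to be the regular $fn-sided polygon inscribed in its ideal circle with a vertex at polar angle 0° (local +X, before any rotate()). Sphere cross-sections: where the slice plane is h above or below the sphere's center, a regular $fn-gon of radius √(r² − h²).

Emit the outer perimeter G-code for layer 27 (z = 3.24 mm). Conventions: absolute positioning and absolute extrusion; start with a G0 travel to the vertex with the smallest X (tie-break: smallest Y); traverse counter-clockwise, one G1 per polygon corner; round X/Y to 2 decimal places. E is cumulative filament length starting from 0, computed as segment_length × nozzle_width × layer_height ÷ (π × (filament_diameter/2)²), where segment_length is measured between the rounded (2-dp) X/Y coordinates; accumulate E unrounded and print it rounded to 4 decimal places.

G0 X0.00 Y0.00 Z3.24
G1 X4.00 Y0.00 E0.0798
G1 X4.00 Y0.89 E0.0976
G1 X2.50 Y0.49 E0.1286
G1 X0.00 Y1.16 E0.1802
G1 X0.00 Y0.00 E0.2034

At z = 3.24 mm: the cube (footprint 4×19.5) is included at this height; the r=9 cylinder at (15.5, 10.5) contributes a regular 12-gon of circumradius 9; the sphere at (2.5, 11): section is a regular 12-gon, circumradius = √(r²−h²) = √(11²−3.24²) = 10.512; the cylinder at (-2.5, 15) is not intersected at this z (z outside [3.5, 9]); Subtracting the remaining from the first: starting from the 4×19.5 cube, the r=9 cylinder at (15.5, 10.5) misses the remaining region (no effect); the r=11 sphere at (2.5, 11) partially overlaps it — only the 74.91 mm² overlap (of its 331.51 mm²) is removed, clipping the outline — 1 connected region. The outline is a single polygon with 5 vertices. Extrusion per mm of travel: 0.4 × 0.12 / (π × 0.875²) = 0.019956. Accumulating E over each segment gives final E = 0.2034.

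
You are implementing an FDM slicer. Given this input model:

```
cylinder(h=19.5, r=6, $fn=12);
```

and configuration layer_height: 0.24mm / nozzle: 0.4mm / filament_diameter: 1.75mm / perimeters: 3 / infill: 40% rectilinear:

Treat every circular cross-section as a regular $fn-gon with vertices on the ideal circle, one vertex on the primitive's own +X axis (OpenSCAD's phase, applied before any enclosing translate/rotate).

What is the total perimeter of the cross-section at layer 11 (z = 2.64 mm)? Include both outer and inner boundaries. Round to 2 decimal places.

37.27 mm

At z = 2.64 mm: the r=6 cylinder contributes a regular 12-gon of circumradius 6 (perimeter = 2·12·6.000·sin(180°/12) = 37.27 mm). Overall, the cross-section is a single solid region. Total boundary length (outer) = 37.27 mm.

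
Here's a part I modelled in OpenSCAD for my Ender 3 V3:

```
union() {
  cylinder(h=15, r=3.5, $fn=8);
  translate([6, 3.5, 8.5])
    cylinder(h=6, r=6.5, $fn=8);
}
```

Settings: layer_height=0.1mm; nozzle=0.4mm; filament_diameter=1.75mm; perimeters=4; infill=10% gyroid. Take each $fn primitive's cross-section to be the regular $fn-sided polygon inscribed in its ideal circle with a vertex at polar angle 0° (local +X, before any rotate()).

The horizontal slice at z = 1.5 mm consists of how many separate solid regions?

At z = 1.5 mm: the r=3.5 cylinder gives a regular 8-gon of circumradius 3.5 (constant along its height); the cylinder at (6, 3.5) is absent (z outside [8.5, 14.5]); Taking the union: only the r=3.5 cylinder is present, so the union is just that shape — 1 connected region. The result has 1 disconnected region.

1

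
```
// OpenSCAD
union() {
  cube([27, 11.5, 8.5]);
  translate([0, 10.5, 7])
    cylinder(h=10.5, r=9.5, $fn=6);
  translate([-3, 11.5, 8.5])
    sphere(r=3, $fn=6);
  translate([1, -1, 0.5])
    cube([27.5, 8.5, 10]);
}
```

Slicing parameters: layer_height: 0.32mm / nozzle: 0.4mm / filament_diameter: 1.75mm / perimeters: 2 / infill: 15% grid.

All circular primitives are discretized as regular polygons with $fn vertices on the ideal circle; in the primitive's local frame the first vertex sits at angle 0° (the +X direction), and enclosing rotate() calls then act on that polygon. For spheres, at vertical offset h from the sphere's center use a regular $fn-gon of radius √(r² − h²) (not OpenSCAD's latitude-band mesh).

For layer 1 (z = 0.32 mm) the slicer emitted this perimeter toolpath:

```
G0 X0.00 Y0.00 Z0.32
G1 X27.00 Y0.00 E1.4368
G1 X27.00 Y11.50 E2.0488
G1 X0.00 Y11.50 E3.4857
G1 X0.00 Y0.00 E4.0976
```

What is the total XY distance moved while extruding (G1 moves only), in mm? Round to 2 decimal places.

77.00 mm

Sum the Euclidean lengths of each G1 segment: total = 77.00 mm.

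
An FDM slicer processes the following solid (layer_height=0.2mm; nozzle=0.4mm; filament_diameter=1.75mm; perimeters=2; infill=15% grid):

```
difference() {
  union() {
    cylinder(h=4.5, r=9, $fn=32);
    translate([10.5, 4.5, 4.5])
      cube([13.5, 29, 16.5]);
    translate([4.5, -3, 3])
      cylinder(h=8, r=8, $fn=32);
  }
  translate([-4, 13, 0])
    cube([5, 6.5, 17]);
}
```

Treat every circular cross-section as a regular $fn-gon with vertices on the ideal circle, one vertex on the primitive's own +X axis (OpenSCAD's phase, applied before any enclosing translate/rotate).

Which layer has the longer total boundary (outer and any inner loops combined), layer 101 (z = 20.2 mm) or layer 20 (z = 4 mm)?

layer 101 (z = 20.2 mm)

Layer 101 (z = 20.2): the cylinder does not reach this height (z outside [0, 4.5]); the cube at (10.5, 4.5) (footprint 13.5×29) is included at this height (perimeter 85.00 mm); the cylinder at (4.5, -3) is not intersected at this z (z outside [3, 11]); Combining (union): only the 13.5×29 cube at (10.5, 4.5) is present, so the union is just that shape — boundary = 85.00 mm; the cube at (-4, 13) does not reach this height (z outside [0, 17]); After the difference (first − rest): none of the subtracted shapes is present at this height, so that combined region is unchanged — boundary = 85.00 mm. So its perimeter = 85.00 mm. Layer 20 (z = 4): the r=9 cylinder contributes a regular 32-gon of circumradius 9 (perimeter = 2·32·9.000·sin(180°/32) = 56.46 mm); the cube at (10.5, 4.5) does not reach this height (z outside [4.5, 21]); the cylinder at (4.5, -3): section is a regular 32-gon, circumradius r=8 (perimeter = 2·32·8.000·sin(180°/32) = 50.18 mm); Combining (union): the regions partially overlap (shared area 134.61 mm²), so the edge portions inside another operand are dropped and the merged outline is re-measured after clipping — boundary = 64.53 mm; the cube at (-4, 13) (footprint 5×6.5) is included at this height (perimeter 23.00 mm); Taking the first minus the rest: starting from the result so far, the 5×6.5 cube at (-4, 13) misses the remaining region (no effect) — boundary = 64.53 mm. So its perimeter = 64.53 mm. Layer 101 is larger (85.00 vs 64.53 mm).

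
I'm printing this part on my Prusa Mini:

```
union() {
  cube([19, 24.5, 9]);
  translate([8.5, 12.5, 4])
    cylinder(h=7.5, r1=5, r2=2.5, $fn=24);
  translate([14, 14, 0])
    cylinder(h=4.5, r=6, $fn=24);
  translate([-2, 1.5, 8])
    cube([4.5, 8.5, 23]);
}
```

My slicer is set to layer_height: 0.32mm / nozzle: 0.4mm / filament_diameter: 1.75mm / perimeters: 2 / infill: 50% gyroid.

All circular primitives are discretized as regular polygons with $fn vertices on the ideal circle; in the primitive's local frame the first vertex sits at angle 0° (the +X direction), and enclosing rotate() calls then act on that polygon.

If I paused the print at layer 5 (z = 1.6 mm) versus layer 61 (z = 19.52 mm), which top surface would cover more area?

layer 5 (z = 1.6 mm)

Layer 5 (z = 1.6): the cube is present — its section is the full 19×24.5 rectangle (area 465.50 mm²); the cone at (8.5, 12.5) is not intersected at this z (z outside [4, 11.5]); the r=6 cylinder at (14, 14) contributes a regular 24-gon of circumradius 6 (area = (24/2)·6.000²·sin(360°/24) = 111.81 mm²); the cube at (-2, 1.5) is not intersected at this z (z outside [8, 31]); Merging all regions: the regions partially overlap — summed areas 577.31 mm² minus the doubly-counted overlap 107.54 mm² gives 469.77 mm² — area = 469.77 mm². So its area = 469.77 mm². Layer 61 (z = 19.52): the cube is absent (z outside [0, 9]); the cone at (8.5, 12.5) does not reach this height (z outside [4, 11.5]); the cylinder at (14, 14) does not reach this height (z outside [0, 4.5]); the cube at (-2, 1.5) is present — its section is the full 4.5×8.5 rectangle (area 38.25 mm²); Taking the union: only the 4.5×8.5 cube at (-2, 1.5) is present, so the union is just that shape — area = 38.25 mm². So its area = 38.25 mm². Layer 5 is larger (469.77 vs 38.25 mm²).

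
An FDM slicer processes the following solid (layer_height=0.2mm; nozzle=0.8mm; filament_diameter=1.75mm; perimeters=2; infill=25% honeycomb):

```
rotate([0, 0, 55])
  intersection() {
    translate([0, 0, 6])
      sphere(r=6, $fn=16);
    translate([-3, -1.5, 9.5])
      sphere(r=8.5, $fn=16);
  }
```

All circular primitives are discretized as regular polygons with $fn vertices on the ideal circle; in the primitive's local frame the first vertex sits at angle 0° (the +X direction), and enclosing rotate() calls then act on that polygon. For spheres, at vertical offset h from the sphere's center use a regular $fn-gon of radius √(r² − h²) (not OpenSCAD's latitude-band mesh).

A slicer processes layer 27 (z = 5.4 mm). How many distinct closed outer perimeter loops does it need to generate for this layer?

1

At z = 5.4 mm: the r=6 sphere contributes a regular 16-gon of circumradius √(6²−0.6²) = 5.970; the r=8.5 sphere at (-3, -1.5) contributes a regular 16-gon of circumradius √(8.5²−4.1²) = 7.446; After intersecting: the r=8.5 sphere at (-3, -1.5) partially overlaps the r=6 sphere; clipping to the common part keeps 91.11 mm² — 1 connected region; (rotated 55° about Z; rotation is an isometry so areas/perimeters/island counts are preserved). The result has 1 disconnected region.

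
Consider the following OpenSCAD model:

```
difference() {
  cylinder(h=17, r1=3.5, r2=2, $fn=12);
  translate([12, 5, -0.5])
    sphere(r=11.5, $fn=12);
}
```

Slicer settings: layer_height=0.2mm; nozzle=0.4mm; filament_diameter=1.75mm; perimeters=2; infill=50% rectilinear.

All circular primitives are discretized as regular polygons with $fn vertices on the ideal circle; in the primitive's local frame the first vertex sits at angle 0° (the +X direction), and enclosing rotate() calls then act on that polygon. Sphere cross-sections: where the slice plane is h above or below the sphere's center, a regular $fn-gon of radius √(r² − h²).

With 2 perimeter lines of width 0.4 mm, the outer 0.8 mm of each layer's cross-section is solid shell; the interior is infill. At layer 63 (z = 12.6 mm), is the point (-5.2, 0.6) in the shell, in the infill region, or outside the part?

outside

At z = 12.6 mm: the cone contributes a regular 12-gon of circumradius 2.388 (interpolated between r1=3.5 and r2=2 at t=0.741); the sphere at (12, 5) does not reach this height (|z−center|=13.100 > r=11.5); After the difference (first − rest): none of the subtracted shapes is present at this height, so the cone is unchanged — 1 connected region. Overall, the cross-section is a single solid region. The nearest boundary edge runs (-2.07, 1.19)→(-2.39, 0.00); distance from the point to it = 2.88 mm. The point is not inside any of the regions above, so it lies outside the cross-section (2.88 mm from the nearest boundary).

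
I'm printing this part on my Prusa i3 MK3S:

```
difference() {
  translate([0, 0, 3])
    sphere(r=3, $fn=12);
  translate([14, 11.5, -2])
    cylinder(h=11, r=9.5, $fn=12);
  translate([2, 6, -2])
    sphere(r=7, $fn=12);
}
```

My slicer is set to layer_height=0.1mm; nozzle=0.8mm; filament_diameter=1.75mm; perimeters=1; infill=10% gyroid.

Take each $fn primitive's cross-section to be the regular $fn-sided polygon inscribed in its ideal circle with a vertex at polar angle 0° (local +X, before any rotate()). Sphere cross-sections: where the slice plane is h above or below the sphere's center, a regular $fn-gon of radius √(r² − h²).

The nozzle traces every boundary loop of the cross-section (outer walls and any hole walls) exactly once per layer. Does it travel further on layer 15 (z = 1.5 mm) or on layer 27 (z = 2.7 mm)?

layer 27 (z = 2.7 mm)

Layer 15 (z = 1.5): the sphere: section is a regular 12-gon, circumradius = √(r²−h²) = √(3²−1.5²) = 2.598 (perimeter = 2·12·2.598·sin(180°/12) = 16.14 mm); the cylinder at (14, 11.5): section is a regular 12-gon, circumradius r=9.5 (perimeter = 2·12·9.500·sin(180°/12) = 59.01 mm); the r=7 sphere at (2, 6) slices to a regular 12-gon of circumradius 6.062 (√(r²−h²) with h=3.5 from center) (perimeter = 2·12·6.062·sin(180°/12) = 37.66 mm); After the difference (first − rest): starting from the r=3 sphere, the r=9.5 cylinder at (14, 11.5) misses the remaining region (no effect); the r=7 sphere at (2, 6) partially overlaps it — only the 7.30 mm² overlap (of its 110.25 mm²) is removed, clipping the outline — boundary = 14.96 mm. So its perimeter = 14.96 mm. Layer 27 (z = 2.7): the sphere: section is a regular 12-gon, circumradius = √(r²−h²) = √(3²−0.3²) = 2.985 (perimeter = 2·12·2.985·sin(180°/12) = 18.54 mm); the r=9.5 cylinder at (14, 11.5) gives a regular 12-gon of circumradius 9.5 (constant along its height) (perimeter = 2·12·9.500·sin(180°/12) = 59.01 mm); the sphere at (2, 6): section is a regular 12-gon, circumradius = √(r²−h²) = √(7²−4.7²) = 5.187 (perimeter = 2·12·5.187·sin(180°/12) = 32.22 mm); Taking the first minus the rest: starting from the r=3 sphere, the r=9.5 cylinder at (14, 11.5) misses the remaining region (no effect); the r=7 sphere at (2, 6) partially overlaps it — only the 5.29 mm² overlap (of its 80.73 mm²) is removed, clipping the outline — boundary = 18.10 mm. So its perimeter = 18.10 mm. Layer 27 is larger (18.10 vs 14.96 mm).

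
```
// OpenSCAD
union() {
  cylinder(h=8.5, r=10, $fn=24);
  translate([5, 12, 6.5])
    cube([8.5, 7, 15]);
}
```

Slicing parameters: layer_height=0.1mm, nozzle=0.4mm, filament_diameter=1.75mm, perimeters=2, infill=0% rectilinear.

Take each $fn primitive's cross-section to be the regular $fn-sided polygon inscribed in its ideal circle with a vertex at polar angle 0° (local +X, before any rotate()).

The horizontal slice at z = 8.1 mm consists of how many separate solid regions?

2

At z = 8.1 mm: the r=10 cylinder contributes a regular 24-gon of circumradius 10; the cube at (5, 12) is present — its section is the full 8.5×7 rectangle; Taking the union: the 2 present regions are separate (no shared area or edge), so areas and boundary lengths simply add and each stays a separate island — 2 connected regions. The result has 2 disconnected regions.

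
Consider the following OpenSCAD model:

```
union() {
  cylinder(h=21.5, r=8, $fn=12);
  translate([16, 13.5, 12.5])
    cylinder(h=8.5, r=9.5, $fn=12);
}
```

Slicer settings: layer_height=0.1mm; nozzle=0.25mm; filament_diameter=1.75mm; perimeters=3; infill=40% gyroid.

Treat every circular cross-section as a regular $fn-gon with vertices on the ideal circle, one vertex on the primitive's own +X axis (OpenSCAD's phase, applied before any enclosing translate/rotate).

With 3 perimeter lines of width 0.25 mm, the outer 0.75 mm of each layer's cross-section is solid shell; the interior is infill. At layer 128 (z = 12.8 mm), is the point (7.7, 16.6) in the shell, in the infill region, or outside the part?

shell

At z = 12.8 mm: the r=8 cylinder contributes a regular 12-gon of circumradius 8; the r=9.5 cylinder at (16, 13.5) gives a regular 12-gon of circumradius 9.5 (constant along its height); Merging all regions: the 2 present regions are separate (no shared area or edge), so areas and boundary lengths simply add and each stays a separate island — 2 connected regions. Overall, the cross-section has 2 separate islands. The nearest boundary edge runs (6.50, 13.50)→(7.77, 18.25); distance from the point to it = 0.36 mm. (Shell/infill is judged within the island containing the point — the largest one.) The point is inside the cross-section, 0.36 mm from the nearest boundary — within the 0.75 mm shell band (3 × 0.25).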